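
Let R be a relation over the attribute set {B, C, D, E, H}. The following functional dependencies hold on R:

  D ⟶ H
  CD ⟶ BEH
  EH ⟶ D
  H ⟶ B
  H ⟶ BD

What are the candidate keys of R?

(C, D); (C, H)

Attribute C never appears on the right-hand side of any dependency, so C must belong to every candidate key.
{C}⁺ = {C}, which is not all of the schema, so we must add further attributes.
{C, D}⁺: D→H adds H; CD→BEH adds B, E → {B, C, D, E, H}.
{C, H}⁺: H→B adds B; H→BD adds D; CD→BEH adds E → {B, C, D, E, H}.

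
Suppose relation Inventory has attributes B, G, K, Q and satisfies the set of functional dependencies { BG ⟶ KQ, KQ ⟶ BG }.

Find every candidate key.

{B, G}⁺: BG→KQ adds K, Q → {B, G, K, Q}. Minimal: {G}⁺ = {G}; {B}⁺ = {B} — none reach the full schema.
{K, Q}⁺: KQ→BG adds B, G → {B, G, K, Q}. Minimal: {Q}⁺ = {Q}; {K}⁺ = {K} — none reach the full schema.
Any other superkey contains one of these as a subset, so there are no further candidate keys.

BG, KQ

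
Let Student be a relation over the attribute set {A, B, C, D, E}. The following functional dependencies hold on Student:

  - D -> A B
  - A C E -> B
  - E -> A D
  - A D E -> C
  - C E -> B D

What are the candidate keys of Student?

(E)

Attribute E never appears on the right-hand side of any dependency, so E must belong to every candidate key.
{E}⁺ = {A, B, C, D, E}, which is all of the schema, so {E} is the only candidate key.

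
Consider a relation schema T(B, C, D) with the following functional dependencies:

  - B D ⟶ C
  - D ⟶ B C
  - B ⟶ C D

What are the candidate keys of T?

{B}⁺: B→CD adds C, D → {B, C, D}.
{D}⁺: D→BC adds B, C → {B, C, D}.

B, D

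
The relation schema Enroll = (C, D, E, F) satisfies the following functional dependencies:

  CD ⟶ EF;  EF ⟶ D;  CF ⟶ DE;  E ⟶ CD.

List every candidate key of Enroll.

{E}⁺: E→CD adds C, D; CD→EF adds F → {C, D, E, F}.
{C, D}⁺: CD→EF adds E, F → {C, D, E, F}.
{C, F}⁺: CF→DE adds D, E → {C, D, E, F}.
Any other superkey contains one of these as a subset, so there are no further candidate keys.

(E), (C, D), (C, F)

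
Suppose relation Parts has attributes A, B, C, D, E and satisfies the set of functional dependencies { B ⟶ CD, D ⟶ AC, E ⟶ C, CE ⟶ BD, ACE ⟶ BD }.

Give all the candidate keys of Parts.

Attribute E never appears on the right-hand side of any dependency, so E must belong to every candidate key.
{E}⁺ = {A, B, C, D, E}, which is all of the schema, so {E} is the only candidate key.

E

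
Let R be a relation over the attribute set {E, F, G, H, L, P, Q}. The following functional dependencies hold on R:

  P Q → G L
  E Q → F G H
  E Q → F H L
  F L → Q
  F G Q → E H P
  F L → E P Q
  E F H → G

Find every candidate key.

(E, Q), (F, L), (F, G, Q), (F, P, Q)

{E, Q}⁺: EQ→FGH adds F, G, H; EQ→FHL adds L; FGQ→EHP adds P → {E, F, G, H, L, P, Q}. Minimal: {Q}⁺ = {Q}; {E}⁺ = {E} — none reach the full schema.
{F, L}⁺: FL→Q adds Q; FL→EPQ adds E, P; PQ→GL adds G; EQ→FGH adds H → {E, F, G, H, L, P, Q}. Minimal: {L}⁺ = {L}; {F}⁺ = {F} — none reach the full schema.
{F, G, Q}⁺: FGQ→EHP adds E, H, P; PQ→GL adds L → {E, F, G, H, L, P, Q}. Minimal: {G, Q}⁺ = {G, Q}; {F, Q}⁺ = {F, Q}; {F, G}⁺ = {F, G} — none reach the full schema.
{F, P, Q}⁺: PQ→GL adds G, L; FGQ→EHP adds E, H → {E, F, G, H, L, P, Q}. Minimal: {P, Q}⁺ = {G, L, P, Q}; {F, Q}⁺ = {F, Q}; {F, P}⁺ = {F, P} — none reach the full schema.
Any other superkey contains one of these as a subset, so there are no further candidate keys.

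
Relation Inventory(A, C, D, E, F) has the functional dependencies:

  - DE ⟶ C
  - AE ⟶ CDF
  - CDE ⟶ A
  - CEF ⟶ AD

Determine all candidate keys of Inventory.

{A, E}, {D, E}, {C, E, F}

Attribute E never appears on the right-hand side of any dependency, so E must belong to every candidate key.
{E}⁺ = {E}, which is not all of the schema, so we must add further attributes.
{A, E}⁺: AE→CDF adds C, D, F → {A, C, D, E, F}. Minimal: {E}⁺ = {E}; {A}⁺ = {A} — none reach the full schema.
{D, E}⁺: DE→C adds C; CDE→A adds A; AE→CDF adds F → {A, C, D, E, F}. Minimal: {E}⁺ = {E}; {D}⁺ = {D} — none reach the full schema.
{C, E, F}⁺: CEF→AD adds A, D → {A, C, D, E, F}. Minimal: {E, F}⁺ = {E, F}; {C, F}⁺ = {C, F}; {C, E}⁺ = {C, E} — none reach the full schema.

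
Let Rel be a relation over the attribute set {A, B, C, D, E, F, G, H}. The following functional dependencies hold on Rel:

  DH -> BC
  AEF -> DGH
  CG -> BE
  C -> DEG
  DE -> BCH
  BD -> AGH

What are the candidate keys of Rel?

{C, F}, {A, E, F}, {B, D, F}, {D, E, F}, {D, F, H}

Attribute F never appears on the right-hand side of any dependency, so F must belong to every candidate key.
{F}⁺ = {F}, which is not all of the schema, so we must add further attributes.
{C, F}⁺: C→DEG adds D, E, G; DE→BCH adds B, H; BD→AGH adds A → {A, B, C, D, E, F, G, H}. Minimal: {F}⁺ = {F}; {C}⁺ = {A, B, C, D, E, G, H} — none reach the full schema.
{A, E, F}⁺: AEF→DGH adds D, G, H; DE→BCH adds B, C → {A, B, C, D, E, F, G, H}. Minimal: {E, F}⁺ = {E, F}; {A, F}⁺ = {A, F}; {A, E}⁺ = {A, E} — none reach the full schema.
{B, D, F}⁺: BD→AGH adds A, G, H; DH→BC adds C; CG→BE adds E → {A, B, C, D, E, F, G, H}. Minimal: {D, F}⁺ = {D, F}; {B, F}⁺ = {B, F}; {B, D}⁺ = {A, B, C, D, E, G, H} — none reach the full schema.
{D, E, F}⁺: DE→BCH adds B, C, H; BD→AGH adds A, G → {A, B, C, D, E, F, G, H}. Minimal: {E, F}⁺ = {E, F}; {D, F}⁺ = {D, F}; {D, E}⁺ = {A, B, C, D, E, G, H} — none reach the full schema.
{D, F, H}⁺: DH→BC adds B, C; C→DEG adds E, G; BD→AGH adds A → {A, B, C, D, E, F, G, H}. Minimal: {F, H}⁺ = {F, H}; {D, H}⁺ = {A, B, C, D, E, G, H}; {D, F}⁺ = {D, F} — none reach the full schema.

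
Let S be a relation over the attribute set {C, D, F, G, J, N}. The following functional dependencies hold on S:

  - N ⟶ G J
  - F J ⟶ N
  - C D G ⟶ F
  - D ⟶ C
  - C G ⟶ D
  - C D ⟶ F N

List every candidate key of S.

{D}⁺: D→C adds C; CD→FN adds F, N; N→GJ adds G, J → {C, D, F, G, J, N}.
{C, G}⁺: CG→D adds D; CD→FN adds F, N; N→GJ adds J → {C, D, F, G, J, N}. Minimal: {G}⁺ = {G}; {C}⁺ = {C} — none reach the full schema.
{C, N}⁺: N→GJ adds G, J; CG→D adds D; CD→FN adds F → {C, D, F, G, J, N}. Minimal: {N}⁺ = {G, J, N}; {C}⁺ = {C} — none reach the full schema.
{C, F, J}⁺: FJ→N adds N; N→GJ adds G; CG→D adds D → {C, D, F, G, J, N}. Minimal: {F, J}⁺ = {F, G, J, N}; {C, J}⁺ = {C, J}; {C, F}⁺ = {C, F} — none reach the full schema.
Any other superkey contains one of these as a subset, so there are no further candidate keys.

(D), (C, G), (C, N), (C, F, J)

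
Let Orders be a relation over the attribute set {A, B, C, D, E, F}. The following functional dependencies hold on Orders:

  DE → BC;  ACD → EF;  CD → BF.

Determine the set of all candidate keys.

{A, C, D}, {A, D, E}

Attributes A, D never appear on any right-hand side, so every candidate key must contain {A, D}.
{A, D}⁺ = {A, D}, which is not all of the schema, so we must add further attributes.
{A, C, D}⁺: ACD→EF adds E, F; CD→BF adds B → {A, B, C, D, E, F}.
{A, D, E}⁺: DE→BC adds B, C; ACD→EF adds F → {A, B, C, D, E, F}.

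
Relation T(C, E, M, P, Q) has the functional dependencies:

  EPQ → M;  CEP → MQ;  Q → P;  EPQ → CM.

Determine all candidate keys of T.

Attribute E never appears on the right-hand side of any dependency, so E must belong to every candidate key.
{E}⁺ = {E}, which is not all of the schema, so we must add further attributes.
{E, Q}⁺: Q→P adds P; EPQ→CM adds C, M → {C, E, M, P, Q}. Minimal: {Q}⁺ = {P, Q}; {E}⁺ = {E} — none reach the full schema.
{C, E, P}⁺: CEP→MQ adds M, Q → {C, E, M, P, Q}. Minimal: {E, P}⁺ = {E, P}; {C, P}⁺ = {C, P}; {C, E}⁺ = {C, E} — none reach the full schema.
Any other superkey contains one of these as a subset, so there are no further candidate keys.

(E, Q), (C, E, P)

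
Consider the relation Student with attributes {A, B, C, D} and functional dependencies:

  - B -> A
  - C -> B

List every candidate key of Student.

(C, D)

Attributes C, D never appear on any right-hand side, so every candidate key must contain {C, D}.
{C, D}⁺ = {A, B, C, D}, which is all of the schema, so {C, D} is the only candidate key.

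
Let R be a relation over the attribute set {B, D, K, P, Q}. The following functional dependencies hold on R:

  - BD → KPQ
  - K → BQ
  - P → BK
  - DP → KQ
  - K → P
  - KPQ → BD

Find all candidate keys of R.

{K}⁺: K→BQ adds B, Q; K→P adds P; KPQ→BD adds D → {B, D, K, P, Q}.
{P}⁺: P→BK adds B, K; K→BQ adds Q; KPQ→BD adds D → {B, D, K, P, Q}.
{B, D}⁺: BD→KPQ adds K, P, Q → {B, D, K, P, Q}. Minimal: {D}⁺ = {D}; {B}⁺ = {B} — none reach the full schema.
Any other superkey contains one of these as a subset, so there are no further candidate keys.

(K); (P); (B, D)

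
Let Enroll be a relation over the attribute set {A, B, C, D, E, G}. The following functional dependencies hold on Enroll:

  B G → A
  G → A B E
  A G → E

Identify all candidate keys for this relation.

{C, D, G}

Attributes C, D, G never appear on any right-hand side, so every candidate key must contain {C, D, G}.
{C, D, G}⁺ = {A, B, C, D, E, G}, which is all of the schema, so {C, D, G} is the only candidate key.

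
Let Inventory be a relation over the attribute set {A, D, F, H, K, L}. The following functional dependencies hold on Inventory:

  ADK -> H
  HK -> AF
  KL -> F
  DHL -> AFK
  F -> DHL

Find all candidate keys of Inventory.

F, HK, KL, ADK, DHL

{F}⁺: F→DHL adds D, H, L; DHL→AFK adds A, K → {A, D, F, H, K, L}.
{H, K}⁺: HK→AF adds A, F; F→DHL adds D, L → {A, D, F, H, K, L}. Minimal: {K}⁺ = {K}; {H}⁺ = {H} — none reach the full schema.
{K, L}⁺: KL→F adds F; F→DHL adds D, H; HK→AF adds A → {A, D, F, H, K, L}. Minimal: {L}⁺ = {L}; {K}⁺ = {K} — none reach the full schema.
{A, D, K}⁺: ADK→H adds H; HK→AF adds F; F→DHL adds L → {A, D, F, H, K, L}. Minimal: {D, K}⁺ = {D, K}; {A, K}⁺ = {A, K}; {A, D}⁺ = {A, D} — none reach the full schema.
{D, H, L}⁺: DHL→AFK adds A, F, K → {A, D, F, H, K, L}. Minimal: {H, L}⁺ = {H, L}; {D, L}⁺ = {D, L}; {D, H}⁺ = {D, H} — none reach the full schema.
Any other superkey contains one of these as a subset, so there are no further candidate keys.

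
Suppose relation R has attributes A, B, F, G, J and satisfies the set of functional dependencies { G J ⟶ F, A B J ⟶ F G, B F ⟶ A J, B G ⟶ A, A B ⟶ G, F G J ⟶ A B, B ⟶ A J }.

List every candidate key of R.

B; GJ

{B}⁺: B→AJ adds A, J; ABJ→FG adds F, G → {A, B, F, G, J}.
{G, J}⁺: GJ→F adds F; FGJ→AB adds A, B → {A, B, F, G, J}. Minimal: {J}⁺ = {J}; {G}⁺ = {G} — none reach the full schema.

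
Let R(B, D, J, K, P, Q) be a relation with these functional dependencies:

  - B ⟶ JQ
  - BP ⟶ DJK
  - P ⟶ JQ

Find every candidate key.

(B, P)

Attributes B, P never appear on any right-hand side, so every candidate key must contain {B, P}.
{B, P}⁺ = {B, D, J, K, P, Q}, which is all of the schema, so {B, P} is the only candidate key.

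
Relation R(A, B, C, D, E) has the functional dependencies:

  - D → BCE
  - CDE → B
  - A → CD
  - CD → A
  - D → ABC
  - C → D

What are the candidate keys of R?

{A}⁺: A→CD adds C, D; D→ABC adds B; D→BCE adds E → {A, B, C, D, E}.
{C}⁺: C→D adds D; D→BCE adds B, E; CD→A adds A → {A, B, C, D, E}.
{D}⁺: D→BCE adds B, C, E; CD→A adds A → {A, B, C, D, E}.

A, C, D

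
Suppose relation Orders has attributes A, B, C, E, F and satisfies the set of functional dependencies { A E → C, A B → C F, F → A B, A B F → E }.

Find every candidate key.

{F}⁺: F→AB adds A, B; ABF→E adds E; AE→C adds C → {A, B, C, E, F}.
{A, B}⁺: AB→CF adds C, F; ABF→E adds E → {A, B, C, E, F}. Minimal: {B}⁺ = {B}; {A}⁺ = {A} — none reach the full schema.
Any other superkey contains one of these as a subset, so there are no further candidate keys.

F; AB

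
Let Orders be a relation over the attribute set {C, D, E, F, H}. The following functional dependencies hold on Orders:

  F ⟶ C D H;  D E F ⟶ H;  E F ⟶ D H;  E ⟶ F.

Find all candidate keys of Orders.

{E}

Attribute E never appears on the right-hand side of any dependency, so E must belong to every candidate key.
{E}⁺ = {C, D, E, F, H}, which is all of the schema, so {E} is the only candidate key.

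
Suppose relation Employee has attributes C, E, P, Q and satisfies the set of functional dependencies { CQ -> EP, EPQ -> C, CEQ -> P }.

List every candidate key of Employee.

(C, Q), (E, P, Q)

Attribute Q never appears on the right-hand side of any dependency, so Q must belong to every candidate key.
{Q}⁺ = {Q}, which is not all of the schema, so we must add further attributes.
{C, Q}⁺: CQ→EP adds E, P → {C, E, P, Q}. Minimal: {Q}⁺ = {Q}; {C}⁺ = {C} — none reach the full schema.
{E, P, Q}⁺: EPQ→C adds C → {C, E, P, Q}. Minimal: {P, Q}⁺ = {P, Q}; {E, Q}⁺ = {E, Q}; {E, P}⁺ = {E, P} — none reach the full schema.
Any other superkey contains one of these as a subset, so there are no further candidate keys.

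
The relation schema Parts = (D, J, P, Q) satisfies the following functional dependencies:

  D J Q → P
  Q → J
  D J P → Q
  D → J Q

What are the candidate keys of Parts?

Attribute D never appears on the right-hand side of any dependency, so D must belong to every candidate key.
{D}⁺ = {D, J, P, Q}, which is all of the schema, so {D} is the only candidate key.

{D}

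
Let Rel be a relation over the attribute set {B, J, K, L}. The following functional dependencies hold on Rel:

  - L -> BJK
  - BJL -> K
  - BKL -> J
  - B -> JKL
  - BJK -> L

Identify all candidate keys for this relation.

{B}; {L}

{B}⁺: B→JKL adds J, K, L → {B, J, K, L}.
{L}⁺: L→BJK adds B, J, K → {B, J, K, L}.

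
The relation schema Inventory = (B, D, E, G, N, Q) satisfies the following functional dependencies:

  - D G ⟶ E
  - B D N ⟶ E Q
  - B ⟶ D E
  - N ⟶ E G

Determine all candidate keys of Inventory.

Attributes B, N never appear on any right-hand side, so every candidate key must contain {B, N}.
{B, N}⁺ = {B, D, E, G, N, Q}, which is all of the schema, so {B, N} is the only candidate key.

{B, N}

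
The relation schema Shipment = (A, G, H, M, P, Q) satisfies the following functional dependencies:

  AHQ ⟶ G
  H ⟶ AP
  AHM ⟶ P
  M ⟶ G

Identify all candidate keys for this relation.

{H, M, Q}

Attributes H, M, Q never appear on any right-hand side, so every candidate key must contain {H, M, Q}.
{H, M, Q}⁺ = {A, G, H, M, P, Q}, which is all of the schema, so {H, M, Q} is the only candidate key.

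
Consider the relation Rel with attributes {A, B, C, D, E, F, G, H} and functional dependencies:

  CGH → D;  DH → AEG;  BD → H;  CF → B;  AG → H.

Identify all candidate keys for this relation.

{C, D, F}; {A, C, F, G}; {C, F, G, H}

Attributes C, F never appear on any right-hand side, so every candidate key must contain {C, F}.
{C, F}⁺ = {B, C, F}, which is not all of the schema, so we must add further attributes.
{C, D, F}⁺: CF→B adds B; BD→H adds H; DH→AEG adds A, E, G → {A, B, C, D, E, F, G, H}. Minimal: {D, F}⁺ = {D, F}; {C, F}⁺ = {B, C, F}; {C, D}⁺ = {C, D} — none reach the full schema.
{A, C, F, G}⁺: CF→B adds B; AG→H adds H; CGH→D adds D; DH→AEG adds E → {A, B, C, D, E, F, G, H}. Minimal: {C, F, G}⁺ = {B, C, F, G}; {A, F, G}⁺ = {A, F, G, H}; {A, C, G}⁺ = {A, C, D, E, G, H}; … — none reach the full schema.
{C, F, G, H}⁺: CGH→D adds D; DH→AEG adds A, E; CF→B adds B → {A, B, C, D, E, F, G, H}. Minimal: {F, G, H}⁺ = {F, G, H}; {C, G, H}⁺ = {A, C, D, E, G, H}; {C, F, H}⁺ = {B, C, F, H}; … — none reach the full schema.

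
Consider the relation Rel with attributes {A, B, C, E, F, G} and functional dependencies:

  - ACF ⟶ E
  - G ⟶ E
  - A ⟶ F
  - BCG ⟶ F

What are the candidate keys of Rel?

{A, B, C, G}

Attributes A, B, C, G never appear on any right-hand side, so every candidate key must contain {A, B, C, G}.
{A, B, C, G}⁺ = {A, B, C, E, F, G}, which is all of the schema, so {A, B, C, G} is the only candidate key.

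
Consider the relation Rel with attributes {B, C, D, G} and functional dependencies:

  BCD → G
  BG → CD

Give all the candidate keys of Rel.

{B, G}⁺: BG→CD adds C, D → {B, C, D, G}. Minimal: {G}⁺ = {G}; {B}⁺ = {B} — none reach the full schema.
{B, C, D}⁺: BCD→G adds G → {B, C, D, G}. Minimal: {C, D}⁺ = {C, D}; {B, D}⁺ = {B, D}; {B, C}⁺ = {B, C} — none reach the full schema.

{B, G}, {B, C, D}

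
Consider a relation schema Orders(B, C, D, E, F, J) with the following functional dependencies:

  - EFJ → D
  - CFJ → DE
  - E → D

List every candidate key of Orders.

Attributes B, C, F, J never appear on any right-hand side, so every candidate key must contain {B, C, F, J}.
{B, C, F, J}⁺ = {B, C, D, E, F, J}, which is all of the schema, so {B, C, F, J} is the only candidate key.

(B, C, F, J)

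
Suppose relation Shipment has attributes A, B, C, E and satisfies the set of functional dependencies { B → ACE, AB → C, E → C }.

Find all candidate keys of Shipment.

B

Attribute B never appears on the right-hand side of any dependency, so B must belong to every candidate key.
{B}⁺ = {A, B, C, E}, which is all of the schema, so {B} is the only candidate key.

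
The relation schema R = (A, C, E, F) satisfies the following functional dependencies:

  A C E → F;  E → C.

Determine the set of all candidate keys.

Attributes A, E never appear on any right-hand side, so every candidate key must contain {A, E}.
{A, E}⁺ = {A, C, E, F}, which is all of the schema, so {A, E} is the only candidate key.

(A, E)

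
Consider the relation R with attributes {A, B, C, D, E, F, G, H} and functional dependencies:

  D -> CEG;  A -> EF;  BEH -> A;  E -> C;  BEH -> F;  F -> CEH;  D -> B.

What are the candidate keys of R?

Attribute D never appears on the right-hand side of any dependency, so D must belong to every candidate key.
{D}⁺ = {B, C, D, E, G}, which is not all of the schema, so we must add further attributes.
{A, D}⁺: D→CEG adds C, E, G; A→EF adds F; F→CEH adds H; D→B adds B → {A, B, C, D, E, F, G, H}. Minimal: {D}⁺ = {B, C, D, E, G}; {A}⁺ = {A, C, E, F, H} — none reach the full schema.
{D, F}⁺: D→CEG adds C, E, G; F→CEH adds H; D→B adds B; BEH→A adds A → {A, B, C, D, E, F, G, H}. Minimal: {F}⁺ = {C, E, F, H}; {D}⁺ = {B, C, D, E, G} — none reach the full schema.
{D, H}⁺: D→CEG adds C, E, G; D→B adds B; BEH→A adds A; BEH→F adds F → {A, B, C, D, E, F, G, H}. Minimal: {H}⁺ = {H}; {D}⁺ = {B, C, D, E, G} — none reach the full schema.
Any other superkey contains one of these as a subset, so there are no further candidate keys.

{A, D}, {D, F}, {D, H}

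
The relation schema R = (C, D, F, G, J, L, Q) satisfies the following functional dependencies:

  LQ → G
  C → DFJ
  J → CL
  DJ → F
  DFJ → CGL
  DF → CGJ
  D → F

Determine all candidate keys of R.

{C, Q}, {D, Q}, {J, Q}

{C, Q}⁺: C→DFJ adds D, F, J; J→CL adds L; DFJ→CGL adds G → {C, D, F, G, J, L, Q}.
{D, Q}⁺: D→F adds F; DF→CGJ adds C, G, J; J→CL adds L → {C, D, F, G, J, L, Q}.
{J, Q}⁺: J→CL adds C, L; LQ→G adds G; C→DFJ adds D, F → {C, D, F, G, J, L, Q}.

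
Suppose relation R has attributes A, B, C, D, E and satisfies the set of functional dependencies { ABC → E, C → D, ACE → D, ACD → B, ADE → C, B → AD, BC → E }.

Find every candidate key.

{A, C}, {B, C}, {B, E}, {A, D, E}

{A, C}⁺: C→D adds D; ACD→B adds B; BC→E adds E → {A, B, C, D, E}. Minimal: {C}⁺ = {C, D}; {A}⁺ = {A} — none reach the full schema.
{B, C}⁺: C→D adds D; B→AD adds A; BC→E adds E → {A, B, C, D, E}. Minimal: {C}⁺ = {C, D}; {B}⁺ = {A, B, D} — none reach the full schema.
{B, E}⁺: B→AD adds A, D; ADE→C adds C → {A, B, C, D, E}. Minimal: {E}⁺ = {E}; {B}⁺ = {A, B, D} — none reach the full schema.
{A, D, E}⁺: ADE→C adds C; ACD→B adds B → {A, B, C, D, E}. Minimal: {D, E}⁺ = {D, E}; {A, E}⁺ = {A, E}; {A, D}⁺ = {A, D} — none reach the full schema.
Any other superkey contains one of these as a subset, so there are no further candidate keys.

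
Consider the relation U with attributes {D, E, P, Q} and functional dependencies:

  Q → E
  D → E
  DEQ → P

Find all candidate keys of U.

Attributes D, Q never appear on any right-hand side, so every candidate key must contain {D, Q}.
{D, Q}⁺ = {D, E, P, Q}, which is all of the schema, so {D, Q} is the only candidate key.

{D, Q}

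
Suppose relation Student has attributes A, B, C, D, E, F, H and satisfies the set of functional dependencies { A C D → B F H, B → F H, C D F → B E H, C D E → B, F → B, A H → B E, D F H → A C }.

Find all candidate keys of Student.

Attribute D never appears on the right-hand side of any dependency, so D must belong to every candidate key.
{D}⁺ = {D}, which is not all of the schema, so we must add further attributes.
{B, D}⁺: B→FH adds F, H; DFH→AC adds A, C; CDF→BEH adds E → {A, B, C, D, E, F, H}. Minimal: {D}⁺ = {D}; {B}⁺ = {B, F, H} — none reach the full schema.
{D, F}⁺: F→B adds B; B→FH adds H; DFH→AC adds A, C; CDF→BEH adds E → {A, B, C, D, E, F, H}. Minimal: {F}⁺ = {B, F, H}; {D}⁺ = {D} — none reach the full schema.
{A, C, D}⁺: ACD→BFH adds B, F, H; CDF→BEH adds E → {A, B, C, D, E, F, H}. Minimal: {C, D}⁺ = {C, D}; {A, D}⁺ = {A, D}; {A, C}⁺ = {A, C} — none reach the full schema.
{A, D, H}⁺: AH→BE adds B, E; B→FH adds F; DFH→AC adds C → {A, B, C, D, E, F, H}. Minimal: {D, H}⁺ = {D, H}; {A, H}⁺ = {A, B, E, F, H}; {A, D}⁺ = {A, D} — none reach the full schema.
{C, D, E}⁺: CDE→B adds B; B→FH adds F, H; DFH→AC adds A → {A, B, C, D, E, F, H}. Minimal: {D, E}⁺ = {D, E}; {C, E}⁺ = {C, E}; {C, D}⁺ = {C, D} — none reach the full schema.
Any other superkey contains one of these as a subset, so there are no further candidate keys.

{B, D}, {D, F}, {A, C, D}, {A, D, H}, {C, D, E}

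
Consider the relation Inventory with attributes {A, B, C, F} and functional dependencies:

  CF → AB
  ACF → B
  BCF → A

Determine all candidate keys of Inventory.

{C, F}⁺: CF→AB adds A, B → {A, B, C, F}. Minimal: {F}⁺ = {F}; {C}⁺ = {C} — none reach the full schema.

(C, F)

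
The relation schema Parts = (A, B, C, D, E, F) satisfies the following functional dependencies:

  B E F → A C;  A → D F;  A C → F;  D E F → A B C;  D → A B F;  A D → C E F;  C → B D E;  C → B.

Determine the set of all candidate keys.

{A}, {C}, {D}, {B, E, F}

{A}⁺: A→DF adds D, F; D→ABF adds B; AD→CEF adds C, E → {A, B, C, D, E, F}.
{C}⁺: C→BDE adds B, D, E; D→ABF adds A, F → {A, B, C, D, E, F}.
{D}⁺: D→ABF adds A, B, F; AD→CEF adds C, E → {A, B, C, D, E, F}.
{B, E, F}⁺: BEF→AC adds A, C; A→DF adds D → {A, B, C, D, E, F}.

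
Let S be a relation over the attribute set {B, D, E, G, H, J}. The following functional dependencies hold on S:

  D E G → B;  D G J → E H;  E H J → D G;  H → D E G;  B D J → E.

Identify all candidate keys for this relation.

{H, J}⁺: H→DEG adds D, E, G; DEG→B adds B → {B, D, E, G, H, J}.
{D, G, J}⁺: DGJ→EH adds E, H; DEG→B adds B → {B, D, E, G, H, J}.

{H, J}; {D, G, J}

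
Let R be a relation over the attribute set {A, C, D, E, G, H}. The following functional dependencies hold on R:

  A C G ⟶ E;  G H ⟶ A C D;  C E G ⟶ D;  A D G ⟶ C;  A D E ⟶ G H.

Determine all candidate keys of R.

{G, H}, {A, C, G}, {A, D, E}, {A, D, G}

{G, H}⁺: GH→ACD adds A, C, D; ACG→E adds E → {A, C, D, E, G, H}. Minimal: {H}⁺ = {H}; {G}⁺ = {G} — none reach the full schema.
{A, C, G}⁺: ACG→E adds E; CEG→D adds D; ADE→GH adds H → {A, C, D, E, G, H}. Minimal: {C, G}⁺ = {C, G}; {A, G}⁺ = {A, G}; {A, C}⁺ = {A, C} — none reach the full schema.
{A, D, E}⁺: ADE→GH adds G, H; GH→ACD adds C → {A, C, D, E, G, H}. Minimal: {D, E}⁺ = {D, E}; {A, E}⁺ = {A, E}; {A, D}⁺ = {A, D} — none reach the full schema.
{A, D, G}⁺: ADG→C adds C; ACG→E adds E; ADE→GH adds H → {A, C, D, E, G, H}. Minimal: {D, G}⁺ = {D, G}; {A, G}⁺ = {A, G}; {A, D}⁺ = {A, D} — none reach the full schema.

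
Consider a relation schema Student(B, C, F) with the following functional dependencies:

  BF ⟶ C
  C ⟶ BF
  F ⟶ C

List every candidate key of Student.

{C}, {F}

{C}⁺: C→BF adds B, F → {B, C, F}.
{F}⁺: F→C adds C; C→BF adds B → {B, C, F}.
Any other superkey contains one of these as a subset, so there are no further candidate keys.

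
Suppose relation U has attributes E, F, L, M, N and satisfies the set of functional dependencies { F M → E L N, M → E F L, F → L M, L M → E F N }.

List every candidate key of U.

{F}; {M}

{F}⁺: F→LM adds L, M; LM→EFN adds E, N → {E, F, L, M, N}.
{M}⁺: M→EFL adds E, F, L; LM→EFN adds N → {E, F, L, M, N}.
Any other superkey contains one of these as a subset, so there are no further candidate keys.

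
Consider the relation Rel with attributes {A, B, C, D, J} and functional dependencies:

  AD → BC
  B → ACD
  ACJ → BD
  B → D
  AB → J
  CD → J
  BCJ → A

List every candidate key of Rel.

{B}⁺: B→ACD adds A, C, D; AB→J adds J → {A, B, C, D, J}.
{A, D}⁺: AD→BC adds B, C; AB→J adds J → {A, B, C, D, J}. Minimal: {D}⁺ = {D}; {A}⁺ = {A} — none reach the full schema.
{A, C, J}⁺: ACJ→BD adds B, D → {A, B, C, D, J}. Minimal: {C, J}⁺ = {C, J}; {A, J}⁺ = {A, J}; {A, C}⁺ = {A, C} — none reach the full schema.
Any other superkey contains one of these as a subset, so there are no further candidate keys.

{B}, {A, D}, {A, C, J}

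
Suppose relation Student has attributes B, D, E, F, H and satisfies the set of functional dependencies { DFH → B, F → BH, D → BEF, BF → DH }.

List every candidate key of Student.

{D}⁺: D→BEF adds B, E, F; BF→DH adds H → {B, D, E, F, H}.
{F}⁺: F→BH adds B, H; BF→DH adds D; D→BEF adds E → {B, D, E, F, H}.

{D}, {F}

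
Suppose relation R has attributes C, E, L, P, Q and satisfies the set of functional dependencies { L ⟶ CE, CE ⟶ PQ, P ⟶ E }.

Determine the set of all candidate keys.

Attribute L never appears on the right-hand side of any dependency, so L must belong to every candidate key.
{L}⁺ = {C, E, L, P, Q}, which is all of the schema, so {L} is the only candidate key.

(L)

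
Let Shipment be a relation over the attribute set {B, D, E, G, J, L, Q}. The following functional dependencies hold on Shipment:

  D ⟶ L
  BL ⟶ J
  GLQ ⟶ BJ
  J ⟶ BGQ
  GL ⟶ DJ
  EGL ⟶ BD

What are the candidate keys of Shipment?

{B, D, E}, {B, E, L}, {D, E, G}, {D, E, J}, {E, G, L}, {E, J, L}

Attribute E never appears on the right-hand side of any dependency, so E must belong to every candidate key.
{E}⁺ = {E}, which is not all of the schema, so we must add further attributes.
{B, D, E}⁺: D→L adds L; BL→J adds J; J→BGQ adds G, Q → {B, D, E, G, J, L, Q}. Minimal: {D, E}⁺ = {D, E, L}; {B, E}⁺ = {B, E}; {B, D}⁺ = {B, D, G, J, L, Q} — none reach the full schema.
{B, E, L}⁺: BL→J adds J; J→BGQ adds G, Q; GL→DJ adds D → {B, D, E, G, J, L, Q}. Minimal: {E, L}⁺ = {E, L}; {B, L}⁺ = {B, D, G, J, L, Q}; {B, E}⁺ = {B, E} — none reach the full schema.
{D, E, G}⁺: D→L adds L; GL→DJ adds J; EGL→BD adds B; J→BGQ adds Q → {B, D, E, G, J, L, Q}. Minimal: {E, G}⁺ = {E, G}; {D, G}⁺ = {B, D, G, J, L, Q}; {D, E}⁺ = {D, E, L} — none reach the full schema.
{D, E, J}⁺: D→L adds L; J→BGQ adds B, G, Q → {B, D, E, G, J, L, Q}. Minimal: {E, J}⁺ = {B, E, G, J, Q}; {D, J}⁺ = {B, D, G, J, L, Q}; {D, E}⁺ = {D, E, L} — none reach the full schema.
{E, G, L}⁺: GL→DJ adds D, J; EGL→BD adds B; J→BGQ adds Q → {B, D, E, G, J, L, Q}. Minimal: {G, L}⁺ = {B, D, G, J, L, Q}; {E, L}⁺ = {E, L}; {E, G}⁺ = {E, G} — none reach the full schema.
{E, J, L}⁺: J→BGQ adds B, G, Q; GL→DJ adds D → {B, D, E, G, J, L, Q}. Minimal: {J, L}⁺ = {B, D, G, J, L, Q}; {E, L}⁺ = {E, L}; {E, J}⁺ = {B, E, G, J, Q} — none reach the full schema.
Any other superkey contains one of these as a subset, so there are no further candidate keys.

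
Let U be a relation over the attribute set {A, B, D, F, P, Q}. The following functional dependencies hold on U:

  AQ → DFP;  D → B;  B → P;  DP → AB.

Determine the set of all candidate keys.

{A, Q}, {D, Q}

{A, Q}⁺: AQ→DFP adds D, F, P; D→B adds B → {A, B, D, F, P, Q}. Minimal: {Q}⁺ = {Q}; {A}⁺ = {A} — none reach the full schema.
{D, Q}⁺: D→B adds B; B→P adds P; DP→AB adds A; AQ→DFP adds F → {A, B, D, F, P, Q}. Minimal: {Q}⁺ = {Q}; {D}⁺ = {A, B, D, P} — none reach the full schema.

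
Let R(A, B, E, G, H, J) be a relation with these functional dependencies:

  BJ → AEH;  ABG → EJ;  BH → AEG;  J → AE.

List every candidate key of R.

Attribute B never appears on the right-hand side of any dependency, so B must belong to every candidate key.
{B}⁺ = {B}, which is not all of the schema, so we must add further attributes.
{B, H}⁺: BH→AEG adds A, E, G; ABG→EJ adds J → {A, B, E, G, H, J}. Minimal: {H}⁺ = {H}; {B}⁺ = {B} — none reach the full schema.
{B, J}⁺: BJ→AEH adds A, E, H; BH→AEG adds G → {A, B, E, G, H, J}. Minimal: {J}⁺ = {A, E, J}; {B}⁺ = {B} — none reach the full schema.
{A, B, G}⁺: ABG→EJ adds E, J; BJ→AEH adds H → {A, B, E, G, H, J}. Minimal: {B, G}⁺ = {B, G}; {A, G}⁺ = {A, G}; {A, B}⁺ = {A, B} — none reach the full schema.

(B, H), (B, J), (A, B, G)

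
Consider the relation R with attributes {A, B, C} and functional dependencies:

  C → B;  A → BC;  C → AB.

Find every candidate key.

{A}⁺: A→BC adds B, C → {A, B, C}.
{C}⁺: C→B adds B; C→AB adds A → {A, B, C}.

{A}, {C}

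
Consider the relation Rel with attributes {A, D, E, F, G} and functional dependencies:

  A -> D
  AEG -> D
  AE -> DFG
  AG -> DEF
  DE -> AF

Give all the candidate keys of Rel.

{A, E}⁺: A→D adds D; AE→DFG adds F, G → {A, D, E, F, G}. Minimal: {E}⁺ = {E}; {A}⁺ = {A, D} — none reach the full schema.
{A, G}⁺: A→D adds D; AG→DEF adds E, F → {A, D, E, F, G}. Minimal: {G}⁺ = {G}; {A}⁺ = {A, D} — none reach the full schema.
{D, E}⁺: DE→AF adds A, F; AE→DFG adds G → {A, D, E, F, G}. Minimal: {E}⁺ = {E}; {D}⁺ = {D} — none reach the full schema.
Any other superkey contains one of these as a subset, so there are no further candidate keys.

{A, E}, {A, G}, {D, E}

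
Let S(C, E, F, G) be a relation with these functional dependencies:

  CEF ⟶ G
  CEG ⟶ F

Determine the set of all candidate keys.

Attributes C, E never appear on any right-hand side, so every candidate key must contain {C, E}.
{C, E}⁺ = {C, E}, which is not all of the schema, so we must add further attributes.
{C, E, F}⁺: CEF→G adds G → {C, E, F, G}. Minimal: {E, F}⁺ = {E, F}; {C, F}⁺ = {C, F}; {C, E}⁺ = {C, E} — none reach the full schema.
{C, E, G}⁺: CEG→F adds F → {C, E, F, G}. Minimal: {E, G}⁺ = {E, G}; {C, G}⁺ = {C, G}; {C, E}⁺ = {C, E} — none reach the full schema.

{C, E, F}, {C, E, G}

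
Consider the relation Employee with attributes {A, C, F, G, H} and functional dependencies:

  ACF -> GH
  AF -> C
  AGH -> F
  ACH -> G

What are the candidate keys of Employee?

Attribute A never appears on the right-hand side of any dependency, so A must belong to every candidate key.
{A}⁺ = {A}, which is not all of the schema, so we must add further attributes.
{A, F}⁺: AF→C adds C; ACF→GH adds G, H → {A, C, F, G, H}. Minimal: {F}⁺ = {F}; {A}⁺ = {A} — none reach the full schema.
{A, C, H}⁺: ACH→G adds G; AGH→F adds F → {A, C, F, G, H}. Minimal: {C, H}⁺ = {C, H}; {A, H}⁺ = {A, H}; {A, C}⁺ = {A, C} — none reach the full schema.
{A, G, H}⁺: AGH→F adds F; AF→C adds C → {A, C, F, G, H}. Minimal: {G, H}⁺ = {G, H}; {A, H}⁺ = {A, H}; {A, G}⁺ = {A, G} — none reach the full schema.
Any other superkey contains one of these as a subset, so there are no further candidate keys.

AF, ACH, AGH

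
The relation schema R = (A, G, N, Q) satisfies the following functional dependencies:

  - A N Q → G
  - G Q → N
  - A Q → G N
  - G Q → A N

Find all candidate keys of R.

{A, Q}, {G, Q}

Attribute Q never appears on the right-hand side of any dependency, so Q must belong to every candidate key.
{Q}⁺ = {Q}, which is not all of the schema, so we must add further attributes.
{A, Q}⁺: AQ→GN adds G, N → {A, G, N, Q}. Minimal: {Q}⁺ = {Q}; {A}⁺ = {A} — none reach the full schema.
{G, Q}⁺: GQ→N adds N; GQ→AN adds A → {A, G, N, Q}. Minimal: {Q}⁺ = {Q}; {G}⁺ = {G} — none reach the full schema.
Any other superkey contains one of these as a subset, so there are no further candidate keys.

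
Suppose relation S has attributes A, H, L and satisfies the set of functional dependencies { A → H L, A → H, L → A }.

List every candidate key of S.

{A}, {L}

{A}⁺: A→HL adds H, L → {A, H, L}.
{L}⁺: L→A adds A; A→HL adds H → {A, H, L}.
Any other superkey contains one of these as a subset, so there are no further candidate keys.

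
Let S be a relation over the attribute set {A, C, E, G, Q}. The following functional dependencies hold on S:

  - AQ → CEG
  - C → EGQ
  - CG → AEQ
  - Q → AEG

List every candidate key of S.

{C}; {Q}

{C}⁺: C→EGQ adds E, G, Q; CG→AEQ adds A → {A, C, E, G, Q}.
{Q}⁺: Q→AEG adds A, E, G; AQ→CEG adds C → {A, C, E, G, Q}.
Any other superkey contains one of these as a subset, so there are no further candidate keys.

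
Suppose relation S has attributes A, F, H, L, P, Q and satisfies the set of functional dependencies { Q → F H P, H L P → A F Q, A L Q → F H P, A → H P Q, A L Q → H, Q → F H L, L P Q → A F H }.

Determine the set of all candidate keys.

{A}⁺: A→HPQ adds H, P, Q; Q→FHL adds F, L → {A, F, H, L, P, Q}.
{Q}⁺: Q→FHP adds F, H, P; Q→FHL adds L; LPQ→AFH adds A → {A, F, H, L, P, Q}.
{H, L, P}⁺: HLP→AFQ adds A, F, Q → {A, F, H, L, P, Q}. Minimal: {L, P}⁺ = {L, P}; {H, P}⁺ = {H, P}; {H, L}⁺ = {H, L} — none reach the full schema.

(A), (Q), (H, L, P)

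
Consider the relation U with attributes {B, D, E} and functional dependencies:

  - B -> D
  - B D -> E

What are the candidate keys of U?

{B}

{B}⁺: B→D adds D; BD→E adds E → {B, D, E}.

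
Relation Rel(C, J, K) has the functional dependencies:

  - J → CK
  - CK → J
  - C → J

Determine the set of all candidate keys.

{C}, {J}

{C}⁺: C→J adds J; J→CK adds K → {C, J, K}.
{J}⁺: J→CK adds C, K → {C, J, K}.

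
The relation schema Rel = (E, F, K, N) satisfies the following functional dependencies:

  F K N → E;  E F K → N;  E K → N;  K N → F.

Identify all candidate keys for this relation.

{E, K}, {K, N}

Attribute K never appears on the right-hand side of any dependency, so K must belong to every candidate key.
{K}⁺ = {K}, which is not all of the schema, so we must add further attributes.
{E, K}⁺: EK→N adds N; KN→F adds F → {E, F, K, N}.
{K, N}⁺: KN→F adds F; FKN→E adds E → {E, F, K, N}.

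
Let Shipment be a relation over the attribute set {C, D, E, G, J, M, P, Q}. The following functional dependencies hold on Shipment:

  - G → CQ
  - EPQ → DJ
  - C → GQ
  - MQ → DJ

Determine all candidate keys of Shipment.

{C, E, M, P}, {E, G, M, P}

Attributes E, M, P never appear on any right-hand side, so every candidate key must contain {E, M, P}.
{E, M, P}⁺ = {E, M, P}, which is not all of the schema, so we must add further attributes.
{C, E, M, P}⁺: C→GQ adds G, Q; MQ→DJ adds D, J → {C, D, E, G, J, M, P, Q}.
{E, G, M, P}⁺: G→CQ adds C, Q; EPQ→DJ adds D, J → {C, D, E, G, J, M, P, Q}.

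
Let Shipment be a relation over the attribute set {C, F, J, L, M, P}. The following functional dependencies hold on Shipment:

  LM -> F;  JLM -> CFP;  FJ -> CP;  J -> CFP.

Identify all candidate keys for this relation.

Attributes J, L, M never appear on any right-hand side, so every candidate key must contain {J, L, M}.
{J, L, M}⁺ = {C, F, J, L, M, P}, which is all of the schema, so {J, L, M} is the only candidate key.

{J, L, M}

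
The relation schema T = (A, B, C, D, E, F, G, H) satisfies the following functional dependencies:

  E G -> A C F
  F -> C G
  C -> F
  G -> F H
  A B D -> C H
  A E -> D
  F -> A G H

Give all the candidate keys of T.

(A, B, E), (B, C, E), (B, E, F), (B, E, G)

Attributes B, E never appear on any right-hand side, so every candidate key must contain {B, E}.
{B, E}⁺ = {B, E}, which is not all of the schema, so we must add further attributes.
{A, B, E}⁺: AE→D adds D; ABD→CH adds C, H; C→F adds F; F→AGH adds G → {A, B, C, D, E, F, G, H}. Minimal: {B, E}⁺ = {B, E}; {A, E}⁺ = {A, D, E}; {A, B}⁺ = {A, B} — none reach the full schema.
{B, C, E}⁺: C→F adds F; F→AGH adds A, G, H; AE→D adds D → {A, B, C, D, E, F, G, H}. Minimal: {C, E}⁺ = {A, C, D, E, F, G, H}; {B, E}⁺ = {B, E}; {B, C}⁺ = {A, B, C, F, G, H} — none reach the full schema.
{B, E, F}⁺: F→CG adds C, G; G→FH adds H; F→AGH adds A; AE→D adds D → {A, B, C, D, E, F, G, H}. Minimal: {E, F}⁺ = {A, C, D, E, F, G, H}; {B, F}⁺ = {A, B, C, F, G, H}; {B, E}⁺ = {B, E} — none reach the full schema.
{B, E, G}⁺: EG→ACF adds A, C, F; G→FH adds H; AE→D adds D → {A, B, C, D, E, F, G, H}. Minimal: {E, G}⁺ = {A, C, D, E, F, G, H}; {B, G}⁺ = {A, B, C, F, G, H}; {B, E}⁺ = {B, E} — none reach the full schema.
Any other superkey contains one of these as a subset, so there are no further candidate keys.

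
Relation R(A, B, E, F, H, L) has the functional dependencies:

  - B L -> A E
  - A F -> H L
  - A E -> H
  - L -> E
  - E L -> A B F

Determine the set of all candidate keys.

{L}⁺: L→E adds E; EL→ABF adds A, B, F; AF→HL adds H → {A, B, E, F, H, L}.
{A, F}⁺: AF→HL adds H, L; L→E adds E; EL→ABF adds B → {A, B, E, F, H, L}. Minimal: {F}⁺ = {F}; {A}⁺ = {A} — none reach the full schema.
Any other superkey contains one of these as a subset, so there are no further candidate keys.

{L}, {A, F}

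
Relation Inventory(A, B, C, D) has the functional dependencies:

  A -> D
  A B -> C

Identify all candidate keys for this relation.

Attributes A, B never appear on any right-hand side, so every candidate key must contain {A, B}.
{A, B}⁺ = {A, B, C, D}, which is all of the schema, so {A, B} is the only candidate key.

(A, B)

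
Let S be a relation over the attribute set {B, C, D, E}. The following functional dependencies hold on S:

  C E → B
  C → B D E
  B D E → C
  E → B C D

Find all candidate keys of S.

{C}⁺: C→BDE adds B, D, E → {B, C, D, E}.
{E}⁺: E→BCD adds B, C, D → {B, C, D, E}.

C; E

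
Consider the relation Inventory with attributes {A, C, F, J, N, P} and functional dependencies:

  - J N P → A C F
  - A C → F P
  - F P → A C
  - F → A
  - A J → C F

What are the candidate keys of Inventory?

AJN; FJN; JNP

{A, J, N}⁺: AJ→CF adds C, F; AC→FP adds P → {A, C, F, J, N, P}. Minimal: {J, N}⁺ = {J, N}; {A, N}⁺ = {A, N}; {A, J}⁺ = {A, C, F, J, P} — none reach the full schema.
{F, J, N}⁺: F→A adds A; AJ→CF adds C; AC→FP adds P → {A, C, F, J, N, P}. Minimal: {J, N}⁺ = {J, N}; {F, N}⁺ = {A, F, N}; {F, J}⁺ = {A, C, F, J, P} — none reach the full schema.
{J, N, P}⁺: JNP→ACF adds A, C, F → {A, C, F, J, N, P}. Minimal: {N, P}⁺ = {N, P}; {J, P}⁺ = {J, P}; {J, N}⁺ = {J, N} — none reach the full schema.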